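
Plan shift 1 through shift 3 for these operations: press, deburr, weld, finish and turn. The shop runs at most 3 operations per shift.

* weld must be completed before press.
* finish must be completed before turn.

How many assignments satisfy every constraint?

27

Splitting on press: it can be shift 2 (9), shift 3 (18). Listing each branch's schedules as (deburr, weld, finish, turn) by shift number:
press=shift 2: (1,1,1,2) (1,1,1,3) (1,1,2,3) (2,1,1,2) (2,1,1,3) (2,1,2,3) (3,1,1,2) (3,1,1,3) (3,1,2,3) — 9.
press=shift 3: (1,1,1,2) (1,1,1,3) (1,1,2,3) (1,2,1,2) (1,2,1,3) (1,2,2,3) (2,1,1,2) (2,1,1,3) (2,1,2,3) (2,2,1,2) (2,2,1,3) (2,2,2,3) (3,1,1,2) (3,1,1,3) (3,1,2,3) (3,2,1,2) (3,2,1,3) (3,2,2,3) — 18.
Summing: 9 + 18 = 27.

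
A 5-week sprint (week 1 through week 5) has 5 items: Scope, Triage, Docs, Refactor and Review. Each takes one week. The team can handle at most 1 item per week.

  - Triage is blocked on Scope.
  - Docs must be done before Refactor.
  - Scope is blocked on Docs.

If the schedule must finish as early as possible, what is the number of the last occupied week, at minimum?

The precedence chain requires at least 3 distinct weeks.
With at most 1 per week and 5 tasks, at least 5 weeks are needed.
5 works (last occupied week: week 5): for example Review=week 5, Scope=week 2, Docs=week 1, Refactor=week 4, Triage=week 3.

week 5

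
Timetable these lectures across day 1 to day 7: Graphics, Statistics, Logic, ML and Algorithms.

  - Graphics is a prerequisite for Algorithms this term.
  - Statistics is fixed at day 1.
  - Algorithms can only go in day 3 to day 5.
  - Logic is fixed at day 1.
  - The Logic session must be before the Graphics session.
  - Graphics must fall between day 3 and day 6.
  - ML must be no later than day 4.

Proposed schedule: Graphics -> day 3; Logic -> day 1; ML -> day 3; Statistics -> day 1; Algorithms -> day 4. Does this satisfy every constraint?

Algorithms can only go in day 3 to day 5 — holds.
Graphics is a prerequisite for Algorithms this term — holds.
Graphics must fall between day 3 and day 6 — holds.
ML must be no later than day 4 — holds.
Statistics is fixed at day 1 — holds.
The Logic session must be before the Graphics session — holds.
Logic is fixed at day 1 — holds.

Yes, all constraints hold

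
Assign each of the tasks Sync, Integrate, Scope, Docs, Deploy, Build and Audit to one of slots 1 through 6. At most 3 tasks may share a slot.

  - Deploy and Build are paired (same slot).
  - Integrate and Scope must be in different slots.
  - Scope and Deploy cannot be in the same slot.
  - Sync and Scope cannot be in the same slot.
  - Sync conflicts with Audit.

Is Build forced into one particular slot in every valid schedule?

Build can be 1 (e.g. Audit -> 2, Docs -> 2, Deploy -> 1, Sync -> 1, Integrate -> 2, Build -> 1, Scope -> 3) or 2 (e.g. Scope -> 3; Build -> 2; Docs -> 1; Integrate -> 1; Deploy -> 2; Sync -> 1; Audit -> 2).

No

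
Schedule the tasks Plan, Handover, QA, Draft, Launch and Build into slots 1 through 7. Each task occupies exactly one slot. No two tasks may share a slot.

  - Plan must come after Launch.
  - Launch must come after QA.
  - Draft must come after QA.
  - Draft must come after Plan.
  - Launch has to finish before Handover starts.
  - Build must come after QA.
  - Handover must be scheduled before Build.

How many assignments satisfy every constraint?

Splitting on Plan: it can be 3 (12), 4 (15), 5 (10), 6 (5). Listing each branch's schedules as (Handover, QA, Draft, Launch, Build):
Plan=3: (4,1,5,2,6) (4,1,5,2,7) (4,1,6,2,5) (4,1,6,2,7) (4,1,7,2,5) (4,1,7,2,6) (5,1,4,2,6) (5,1,4,2,7) (5,1,6,2,7) (5,1,7,2,6) (6,1,4,2,7) (6,1,5,2,7) — 12.
Plan=4: (3,1,5,2,6) (3,1,5,2,7) (3,1,6,2,5) (3,1,6,2,7) (3,1,7,2,5) (3,1,7,2,6) (5,1,6,2,7) (5,1,6,3,7) (5,1,7,2,6) (5,1,7,3,6) (5,2,6,3,7) (5,2,7,3,6) (6,1,5,2,7) (6,1,5,3,7) (6,2,5,3,7) — 15.
Plan=5: (3,1,6,2,4) (3,1,6,2,7) (3,1,7,2,4) (3,1,7,2,6) (4,1,6,2,7) (4,1,6,3,7) (4,1,7,2,6) (4,1,7,3,6) (4,2,6,3,7) (4,2,7,3,6) — 10.
Plan=6: (3,1,7,2,4) (3,1,7,2,5) (4,1,7,2,5) (4,1,7,3,5) (4,2,7,3,5) — 5.
Summing: 12 + 15 + 10 + 5 = 42.

42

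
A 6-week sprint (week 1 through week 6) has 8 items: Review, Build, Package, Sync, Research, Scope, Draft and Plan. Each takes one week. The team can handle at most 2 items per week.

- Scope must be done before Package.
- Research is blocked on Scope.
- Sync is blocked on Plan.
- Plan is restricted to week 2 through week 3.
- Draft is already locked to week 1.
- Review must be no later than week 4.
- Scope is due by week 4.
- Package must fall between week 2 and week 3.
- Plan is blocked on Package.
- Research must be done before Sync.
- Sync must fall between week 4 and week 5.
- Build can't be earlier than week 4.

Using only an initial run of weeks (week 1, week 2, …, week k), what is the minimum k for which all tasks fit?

The precedence chain requires at least 4 distinct weeks.
With at most 2 per week and 8 tasks, at least 4 weeks are needed.
4 works (last occupied week: week 4): for example Draft=week 1, Scope=week 1, Build=week 4, Plan=week 3, Review=week 3, Package=week 2, Research=week 2, Sync=week 4.

4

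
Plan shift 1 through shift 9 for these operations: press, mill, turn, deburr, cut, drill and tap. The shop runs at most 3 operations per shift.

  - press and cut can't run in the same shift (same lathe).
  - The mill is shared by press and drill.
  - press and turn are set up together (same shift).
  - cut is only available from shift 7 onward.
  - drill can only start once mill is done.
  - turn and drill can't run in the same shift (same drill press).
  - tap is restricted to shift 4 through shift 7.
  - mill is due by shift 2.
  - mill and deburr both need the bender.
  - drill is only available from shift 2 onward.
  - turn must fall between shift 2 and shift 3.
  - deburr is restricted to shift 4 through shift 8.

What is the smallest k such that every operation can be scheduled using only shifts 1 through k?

The precedence chain requires at least 2 distinct shifts.
With at most 3 per shift and 7 operations, at least 3 shifts are needed.
cut can't be placed before shift 7, so the schedule must run through at least shift 7.
7 works (last occupied shift: shift 7): for example cut=shift 7, mill=shift 1, drill=shift 3, deburr=shift 4, tap=shift 4, press=shift 2, turn=shift 2.

7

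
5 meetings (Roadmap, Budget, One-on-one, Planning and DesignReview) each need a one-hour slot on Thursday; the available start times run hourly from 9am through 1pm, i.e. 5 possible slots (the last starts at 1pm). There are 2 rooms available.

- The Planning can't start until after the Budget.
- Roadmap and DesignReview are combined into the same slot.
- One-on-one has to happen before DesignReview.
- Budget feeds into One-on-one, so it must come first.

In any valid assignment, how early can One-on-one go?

Precedence pushes One-on-one to at least 10am; downstream work caps One-on-one at 12pm.
One-on-one at 10am is achievable: One-on-one=10am, DesignReview=11am, Planning=10am, Roadmap=11am, Budget=9am.

10am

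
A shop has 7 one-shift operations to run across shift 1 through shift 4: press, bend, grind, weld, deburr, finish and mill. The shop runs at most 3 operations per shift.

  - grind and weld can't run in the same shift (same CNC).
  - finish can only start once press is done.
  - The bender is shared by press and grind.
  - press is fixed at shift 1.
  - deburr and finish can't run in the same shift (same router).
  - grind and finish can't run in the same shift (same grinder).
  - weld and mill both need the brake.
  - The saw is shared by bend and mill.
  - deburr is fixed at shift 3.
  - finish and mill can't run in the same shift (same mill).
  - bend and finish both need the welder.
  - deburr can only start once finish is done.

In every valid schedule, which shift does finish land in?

press is fixed at shift 1 and must come before finish, so finish is at least shift 2.
deburr is fixed at shift 3 and must come after finish, so finish is at most shift 2.
So finish must be shift 2.

shift 2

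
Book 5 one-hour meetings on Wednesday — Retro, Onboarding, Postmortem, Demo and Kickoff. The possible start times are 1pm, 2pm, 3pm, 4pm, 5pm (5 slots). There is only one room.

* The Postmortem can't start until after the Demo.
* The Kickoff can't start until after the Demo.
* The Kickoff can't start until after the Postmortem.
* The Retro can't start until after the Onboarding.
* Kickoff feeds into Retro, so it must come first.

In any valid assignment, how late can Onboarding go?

4pm

Downstream work caps Onboarding at 4pm.
Onboarding at 4pm is achievable: Postmortem in 2pm; Onboarding in 4pm; Retro in 5pm; Demo in 1pm; Kickoff in 3pm.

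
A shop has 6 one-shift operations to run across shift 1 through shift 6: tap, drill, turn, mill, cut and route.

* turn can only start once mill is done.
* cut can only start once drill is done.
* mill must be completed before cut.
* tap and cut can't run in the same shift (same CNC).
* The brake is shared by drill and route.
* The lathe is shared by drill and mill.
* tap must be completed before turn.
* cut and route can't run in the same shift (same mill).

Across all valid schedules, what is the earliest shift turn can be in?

Precedence pushes turn to at least shift 2.
turn at shift 2 is achievable: mill -> shift 1; route -> shift 1; turn -> shift 2; cut -> shift 3; tap -> shift 1; drill -> shift 2.

shift 2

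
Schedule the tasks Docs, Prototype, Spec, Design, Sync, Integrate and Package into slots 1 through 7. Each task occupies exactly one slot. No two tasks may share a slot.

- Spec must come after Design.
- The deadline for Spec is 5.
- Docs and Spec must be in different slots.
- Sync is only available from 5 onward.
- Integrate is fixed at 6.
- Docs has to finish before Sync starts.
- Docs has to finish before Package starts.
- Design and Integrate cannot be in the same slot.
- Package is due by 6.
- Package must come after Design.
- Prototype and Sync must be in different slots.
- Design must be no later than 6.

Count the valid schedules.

30

Splitting on Docs: it can be 1 (10), 2 (10), 3 (7), 4 (3). Listing each branch's schedules as (Prototype, Spec, Design, Sync, Integrate, Package):
Docs=1: (2,4,3,7,6,5) (2,5,3,7,6,4) (3,4,2,7,6,5) (3,5,2,7,6,4) (4,3,2,7,6,5) (4,5,2,7,6,3) (5,3,2,7,6,4) (5,4,2,7,6,3) (7,3,2,5,6,4) (7,4,2,5,6,3) — 10.
Docs=2: (1,4,3,7,6,5) (1,5,3,7,6,4) (3,4,1,7,6,5) (3,5,1,7,6,4) (4,3,1,7,6,5) (4,5,1,7,6,3) (5,3,1,7,6,4) (5,4,1,7,6,3) (7,3,1,5,6,4) (7,4,1,5,6,3) — 10.
Docs=3: (1,4,2,7,6,5) (1,5,2,7,6,4) (2,4,1,7,6,5) (2,5,1,7,6,4) (4,2,1,7,6,5) (5,2,1,7,6,4) (7,2,1,5,6,4) — 7.
Docs=4: (1,3,2,7,6,5) (2,3,1,7,6,5) (3,2,1,7,6,5) — 3.
Summing: 10 + 10 + 7 + 3 = 30.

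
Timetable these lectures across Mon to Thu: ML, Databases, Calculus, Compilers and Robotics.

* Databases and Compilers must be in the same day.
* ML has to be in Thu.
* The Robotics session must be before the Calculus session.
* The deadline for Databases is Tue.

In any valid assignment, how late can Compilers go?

Tue

Compilers must be in the same day as Databases, which can't be after Tue, so Compilers is at most Tue.
Compilers at Tue is achievable: ML=Thu, Robotics=Mon, Calculus=Tue, Compilers=Tue, Databases=Tue.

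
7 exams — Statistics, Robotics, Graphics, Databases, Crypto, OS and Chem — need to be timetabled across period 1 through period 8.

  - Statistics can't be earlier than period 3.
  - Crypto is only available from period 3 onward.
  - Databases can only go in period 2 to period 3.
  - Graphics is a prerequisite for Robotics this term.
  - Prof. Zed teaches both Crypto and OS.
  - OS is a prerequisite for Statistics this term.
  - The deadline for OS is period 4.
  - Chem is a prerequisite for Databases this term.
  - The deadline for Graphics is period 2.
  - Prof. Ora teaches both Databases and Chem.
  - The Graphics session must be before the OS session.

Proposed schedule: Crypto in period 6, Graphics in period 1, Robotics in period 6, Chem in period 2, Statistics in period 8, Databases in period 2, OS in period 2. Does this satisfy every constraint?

Invalid. Prof. Ora teaches both Databases and Chem.

Crypto is only available from period 3 onward — holds.
Prof. Zed teaches both Crypto and OS — holds.
The deadline for OS is period 4 — holds.
Prof. Ora teaches both Databases and Chem — violated.
The Graphics session must be before the OS session — holds.
OS is a prerequisite for Statistics this term — holds.
The deadline for Graphics is period 2 — holds.
Statistics can't be earlier than period 3 — holds.
Graphics is a prerequisite for Robotics this term — holds.
Databases can only go in period 2 to period 3 — holds.
Chem is a prerequisite for Databases this term — violated.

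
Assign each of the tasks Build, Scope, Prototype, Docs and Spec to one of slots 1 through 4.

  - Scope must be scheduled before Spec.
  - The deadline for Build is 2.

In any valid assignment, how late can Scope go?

3

Downstream work caps Scope at 3.
Scope at 3 is achievable: Spec in 4; Build in 1; Docs in 1; Scope in 3; Prototype in 1.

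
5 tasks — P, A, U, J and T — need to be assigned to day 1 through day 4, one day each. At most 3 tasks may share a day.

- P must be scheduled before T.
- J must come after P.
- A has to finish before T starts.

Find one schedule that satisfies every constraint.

U -> day 1; T -> day 2; P -> day 1; J -> day 2; A -> day 1

Checking: P(day 1) before J(day 2); A(day 1) before T(day 2); P(day 1) before T(day 2); max 3 per day (cap 3).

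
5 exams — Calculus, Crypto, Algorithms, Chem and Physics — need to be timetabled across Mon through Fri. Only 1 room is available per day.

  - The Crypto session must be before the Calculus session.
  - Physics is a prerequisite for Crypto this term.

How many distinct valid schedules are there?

Splitting on Calculus: it can be Wed (2), Thu (6), Fri (12). Listing each branch's schedules as (Crypto, Algorithms, Chem, Physics):
Calculus=Wed: (Tue,Thu,Fri,Mon) (Tue,Fri,Thu,Mon) — 2.
Calculus=Thu: (Tue,Wed,Fri,Mon) (Tue,Fri,Wed,Mon) (Wed,Mon,Fri,Tue) (Wed,Tue,Fri,Mon) (Wed,Fri,Mon,Tue) (Wed,Fri,Tue,Mon) — 6.
Calculus=Fri: (Tue,Wed,Thu,Mon) (Tue,Thu,Wed,Mon) (Wed,Mon,Thu,Tue) (Wed,Tue,Thu,Mon) (Wed,Thu,Mon,Tue) (Wed,Thu,Tue,Mon) (Thu,Mon,Tue,Wed) (Thu,Mon,Wed,Tue) (Thu,Tue,Mon,Wed) (Thu,Tue,Wed,Mon) (Thu,Wed,Mon,Tue) (Thu,Wed,Tue,Mon) — 12.
Summing: 2 + 6 + 12 = 20.

20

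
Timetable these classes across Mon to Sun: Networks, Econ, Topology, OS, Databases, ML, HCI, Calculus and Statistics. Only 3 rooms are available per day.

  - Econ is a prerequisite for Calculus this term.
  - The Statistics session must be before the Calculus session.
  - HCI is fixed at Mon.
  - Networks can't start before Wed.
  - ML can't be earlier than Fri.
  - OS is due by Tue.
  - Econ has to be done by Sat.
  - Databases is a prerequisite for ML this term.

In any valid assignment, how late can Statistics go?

Downstream work caps Statistics at Sat.
Statistics at Sat is achievable: Topology=Tue; Econ=Mon; OS=Mon; Statistics=Sat; Networks=Wed; Databases=Tue; ML=Fri; Calculus=Sun; HCI=Mon.

Sat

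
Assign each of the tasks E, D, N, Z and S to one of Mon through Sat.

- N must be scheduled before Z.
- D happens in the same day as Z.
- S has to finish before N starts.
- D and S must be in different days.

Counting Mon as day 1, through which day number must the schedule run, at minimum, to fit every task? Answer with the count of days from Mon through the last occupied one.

The precedence chain requires at least 3 distinct days.
3 works (last occupied day: Wed): for example Z=Wed; E=Mon; S=Mon; D=Wed; N=Tue.

3 days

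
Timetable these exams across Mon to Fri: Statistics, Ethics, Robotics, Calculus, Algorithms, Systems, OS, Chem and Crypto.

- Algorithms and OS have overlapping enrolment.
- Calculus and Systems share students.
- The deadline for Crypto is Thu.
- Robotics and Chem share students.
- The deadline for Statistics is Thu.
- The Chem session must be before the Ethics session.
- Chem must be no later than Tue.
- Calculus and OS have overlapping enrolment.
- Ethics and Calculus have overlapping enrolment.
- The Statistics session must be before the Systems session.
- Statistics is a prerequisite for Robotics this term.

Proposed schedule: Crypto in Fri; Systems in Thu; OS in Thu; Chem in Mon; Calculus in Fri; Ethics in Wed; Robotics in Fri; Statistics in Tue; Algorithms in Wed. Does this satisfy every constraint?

Robotics and Chem share students — holds.
The Chem session must be before the Ethics session — holds.
Chem must be no later than Tue — holds.
The deadline for Statistics is Thu — holds.
Calculus and OS have overlapping enrolment — holds.
Ethics and Calculus have overlapping enrolment — holds.
Calculus and Systems share students — holds.
Statistics is a prerequisite for Robotics this term — holds.
The deadline for Crypto is Thu — violated.
Algorithms and OS have overlapping enrolment — holds.
The Statistics session must be before the Systems session — holds.

Invalid. The deadline for Crypto is Thu.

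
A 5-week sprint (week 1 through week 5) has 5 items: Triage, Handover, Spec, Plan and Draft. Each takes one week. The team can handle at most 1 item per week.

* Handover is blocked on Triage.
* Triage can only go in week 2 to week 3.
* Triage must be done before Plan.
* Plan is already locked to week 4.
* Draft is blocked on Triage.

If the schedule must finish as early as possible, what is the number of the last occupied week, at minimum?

The precedence chain requires at least 2 distinct weeks.
With at most 1 per week and 5 tasks, at least 5 weeks are needed.
Plan can't be placed before week 4, so the schedule must run through at least week 4.
5 works (last occupied week: week 5): for example Handover=week 3; Spec=week 1; Plan=week 4; Triage=week 2; Draft=week 5.

week 5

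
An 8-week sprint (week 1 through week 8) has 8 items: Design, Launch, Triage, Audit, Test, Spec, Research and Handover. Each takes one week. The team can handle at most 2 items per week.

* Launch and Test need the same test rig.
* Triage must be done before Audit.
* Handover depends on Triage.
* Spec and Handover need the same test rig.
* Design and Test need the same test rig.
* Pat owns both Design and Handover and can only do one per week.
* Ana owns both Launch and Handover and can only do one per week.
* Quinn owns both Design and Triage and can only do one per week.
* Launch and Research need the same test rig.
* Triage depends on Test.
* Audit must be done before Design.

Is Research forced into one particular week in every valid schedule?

No

Research can be week 1 (e.g. Handover -> week 3, Test -> week 1, Audit -> week 3, Triage -> week 2, Spec -> week 4, Launch -> week 2, Design -> week 4, Research -> week 1) or week 2 (e.g. Triage=week 2, Audit=week 3, Launch=week 4, Research=week 2, Handover=week 3, Spec=week 1, Design=week 4, Test=week 1).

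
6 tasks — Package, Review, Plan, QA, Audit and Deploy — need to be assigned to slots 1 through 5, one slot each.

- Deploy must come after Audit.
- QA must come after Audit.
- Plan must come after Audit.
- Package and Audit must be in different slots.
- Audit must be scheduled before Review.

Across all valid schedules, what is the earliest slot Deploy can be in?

2

Precedence pushes Deploy to at least 2.
Deploy at 2 is achievable: Plan -> 2, Package -> 2, Deploy -> 2, Audit -> 1, QA -> 2, Review -> 2.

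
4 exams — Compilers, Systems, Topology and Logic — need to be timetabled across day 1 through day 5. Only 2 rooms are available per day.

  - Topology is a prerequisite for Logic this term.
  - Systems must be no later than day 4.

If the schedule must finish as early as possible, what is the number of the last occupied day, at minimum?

day 2

The precedence chain requires at least 2 distinct days.
With at most 2 per day and 4 exams, at least 2 days are needed.
2 works (last occupied day: day 2): for example Topology in day 1, Compilers in day 1, Systems in day 2, Logic in day 2.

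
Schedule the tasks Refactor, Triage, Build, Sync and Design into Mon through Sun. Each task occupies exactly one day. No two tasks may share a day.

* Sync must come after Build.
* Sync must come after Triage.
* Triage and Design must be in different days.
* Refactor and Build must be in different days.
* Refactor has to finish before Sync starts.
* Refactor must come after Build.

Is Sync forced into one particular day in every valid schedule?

No

Sync can be Thu (e.g. Triage -> Wed; Build -> Mon; Sync -> Thu; Design -> Fri; Refactor -> Tue) or Fri (e.g. Refactor -> Tue, Sync -> Fri, Build -> Mon, Triage -> Wed, Design -> Thu).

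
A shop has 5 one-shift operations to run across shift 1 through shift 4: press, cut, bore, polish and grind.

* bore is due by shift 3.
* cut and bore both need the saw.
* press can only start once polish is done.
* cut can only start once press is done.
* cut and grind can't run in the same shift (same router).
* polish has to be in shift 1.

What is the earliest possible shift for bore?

Bore's own window allows nothing later than shift 3.
bore at shift 1 is achievable: bore -> shift 1; cut -> shift 3; polish -> shift 1; press -> shift 2; grind -> shift 1.

shift 1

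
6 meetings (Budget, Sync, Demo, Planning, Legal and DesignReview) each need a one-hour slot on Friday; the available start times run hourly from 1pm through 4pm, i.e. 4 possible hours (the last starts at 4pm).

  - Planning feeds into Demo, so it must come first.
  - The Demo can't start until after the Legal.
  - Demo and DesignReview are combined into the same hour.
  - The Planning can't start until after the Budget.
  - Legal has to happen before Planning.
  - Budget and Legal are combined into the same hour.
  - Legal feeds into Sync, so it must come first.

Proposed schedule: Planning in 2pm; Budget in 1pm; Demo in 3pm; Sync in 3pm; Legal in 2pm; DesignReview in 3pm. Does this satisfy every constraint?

No. Budget and Legal are combined into the same hour is not satisfied.

Demo and DesignReview are combined into the same hour — holds.
The Demo can't start until after the Legal — holds.
Planning feeds into Demo, so it must come first — holds.
The Planning can't start until after the Budget — holds.
Legal has to happen before Planning — violated.
Budget and Legal are combined into the same hour — violated.
Legal feeds into Sync, so it must come first — holds.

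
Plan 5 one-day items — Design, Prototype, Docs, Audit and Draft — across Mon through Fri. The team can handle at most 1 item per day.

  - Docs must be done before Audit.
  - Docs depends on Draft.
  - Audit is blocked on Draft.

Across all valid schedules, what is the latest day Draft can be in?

Downstream work caps Draft at Wed.
Draft at Wed is achievable: Prototype -> Tue; Audit -> Fri; Design -> Mon; Draft -> Wed; Docs -> Thu.

Wed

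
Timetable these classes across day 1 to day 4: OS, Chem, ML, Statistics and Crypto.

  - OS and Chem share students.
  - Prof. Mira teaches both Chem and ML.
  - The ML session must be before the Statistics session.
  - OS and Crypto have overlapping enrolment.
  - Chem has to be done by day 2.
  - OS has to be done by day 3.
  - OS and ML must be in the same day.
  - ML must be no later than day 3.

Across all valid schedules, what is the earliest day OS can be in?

day 1

OS's own window allows nothing later than day 3.
OS at day 1 is achievable: Chem in day 2; ML in day 1; Statistics in day 2; OS in day 1; Crypto in day 2.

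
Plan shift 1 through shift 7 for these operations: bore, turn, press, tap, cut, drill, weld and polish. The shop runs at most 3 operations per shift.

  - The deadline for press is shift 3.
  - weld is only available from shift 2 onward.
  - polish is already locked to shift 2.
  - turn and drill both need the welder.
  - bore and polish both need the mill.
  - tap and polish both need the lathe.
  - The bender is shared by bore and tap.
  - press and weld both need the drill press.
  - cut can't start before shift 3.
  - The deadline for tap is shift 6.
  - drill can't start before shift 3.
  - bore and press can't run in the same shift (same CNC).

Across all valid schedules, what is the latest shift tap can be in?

Tap's own window allows nothing later than shift 6.
tap at shift 6 is achievable: weld -> shift 2, press -> shift 1, cut -> shift 3, bore -> shift 3, polish -> shift 2, tap -> shift 6, drill -> shift 3, turn -> shift 1.

shift 6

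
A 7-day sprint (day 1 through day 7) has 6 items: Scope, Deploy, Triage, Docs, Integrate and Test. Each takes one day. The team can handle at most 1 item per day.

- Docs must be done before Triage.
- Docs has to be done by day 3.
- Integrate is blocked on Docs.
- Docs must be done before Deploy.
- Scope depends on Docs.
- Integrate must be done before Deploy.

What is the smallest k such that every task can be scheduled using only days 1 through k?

6

The precedence chain requires at least 3 distinct days.
With at most 1 per day and 6 tasks, at least 6 days are needed.
6 works (last occupied day: day 6): for example Triage=day 5, Test=day 6, Docs=day 1, Deploy=day 3, Integrate=day 2, Scope=day 4.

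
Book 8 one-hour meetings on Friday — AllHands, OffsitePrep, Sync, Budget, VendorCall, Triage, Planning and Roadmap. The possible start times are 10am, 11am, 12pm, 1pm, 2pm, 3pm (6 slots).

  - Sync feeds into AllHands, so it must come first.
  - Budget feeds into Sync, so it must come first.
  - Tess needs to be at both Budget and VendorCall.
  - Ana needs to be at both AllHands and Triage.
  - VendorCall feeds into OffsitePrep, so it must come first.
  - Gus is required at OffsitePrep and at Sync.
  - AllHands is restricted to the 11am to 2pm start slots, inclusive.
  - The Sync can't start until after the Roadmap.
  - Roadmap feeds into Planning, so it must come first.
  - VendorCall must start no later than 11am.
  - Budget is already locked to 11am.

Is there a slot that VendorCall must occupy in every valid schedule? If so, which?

VendorCall's window is 10am–11am.
Budget is fixed at 11am, and VendorCall can't share a slot with Budget.
So VendorCall must be 10am.

10am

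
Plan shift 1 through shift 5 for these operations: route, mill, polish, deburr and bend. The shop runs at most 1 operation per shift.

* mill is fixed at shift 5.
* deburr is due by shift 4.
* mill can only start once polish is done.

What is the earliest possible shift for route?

shift 1

route at shift 1 is achievable: polish -> shift 3; bend -> shift 4; deburr -> shift 2; route -> shift 1; mill -> shift 5.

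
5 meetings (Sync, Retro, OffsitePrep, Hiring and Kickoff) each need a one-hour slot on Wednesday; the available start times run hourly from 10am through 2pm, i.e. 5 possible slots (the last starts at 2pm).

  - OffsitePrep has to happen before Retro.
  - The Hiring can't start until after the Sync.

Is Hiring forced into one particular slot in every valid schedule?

Hiring can be 11am (e.g. Sync=10am; OffsitePrep=10am; Hiring=11am; Retro=11am; Kickoff=10am) or 12pm (e.g. OffsitePrep=10am; Sync=10am; Retro=11am; Kickoff=10am; Hiring=12pm).

No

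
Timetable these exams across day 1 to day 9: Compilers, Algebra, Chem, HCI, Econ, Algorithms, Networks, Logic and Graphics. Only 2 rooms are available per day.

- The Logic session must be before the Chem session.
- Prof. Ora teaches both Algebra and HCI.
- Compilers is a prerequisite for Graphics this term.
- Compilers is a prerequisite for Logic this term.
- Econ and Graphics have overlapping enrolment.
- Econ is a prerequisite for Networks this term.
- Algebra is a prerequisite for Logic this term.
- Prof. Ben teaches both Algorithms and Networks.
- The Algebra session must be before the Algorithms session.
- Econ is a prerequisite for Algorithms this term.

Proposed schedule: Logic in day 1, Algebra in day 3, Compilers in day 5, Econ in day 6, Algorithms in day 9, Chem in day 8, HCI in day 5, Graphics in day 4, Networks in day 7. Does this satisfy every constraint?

Invalid. Compilers is a prerequisite for Logic this term.

Econ is a prerequisite for Algorithms this term — holds.
Compilers is a prerequisite for Graphics this term — violated.
Prof. Ora teaches both Algebra and HCI — holds.
Compilers is a prerequisite for Logic this term — violated.
The Logic session must be before the Chem session — holds.
Econ is a prerequisite for Networks this term — holds.
Algebra is a prerequisite for Logic this term — violated.
Econ and Graphics have overlapping enrolment — holds.
The Algebra session must be before the Algorithms session — holds.
Only 2 rooms are available per day — holds.
Prof. Ben teaches both Algorithms and Networks — holds.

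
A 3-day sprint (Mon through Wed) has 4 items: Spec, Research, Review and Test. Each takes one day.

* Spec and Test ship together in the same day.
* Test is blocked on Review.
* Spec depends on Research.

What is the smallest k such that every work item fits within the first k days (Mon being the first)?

The precedence chain requires at least 2 distinct days.
2 works (last occupied day: Tue): for example Research=Mon; Review=Mon; Spec=Tue; Test=Tue.

2 days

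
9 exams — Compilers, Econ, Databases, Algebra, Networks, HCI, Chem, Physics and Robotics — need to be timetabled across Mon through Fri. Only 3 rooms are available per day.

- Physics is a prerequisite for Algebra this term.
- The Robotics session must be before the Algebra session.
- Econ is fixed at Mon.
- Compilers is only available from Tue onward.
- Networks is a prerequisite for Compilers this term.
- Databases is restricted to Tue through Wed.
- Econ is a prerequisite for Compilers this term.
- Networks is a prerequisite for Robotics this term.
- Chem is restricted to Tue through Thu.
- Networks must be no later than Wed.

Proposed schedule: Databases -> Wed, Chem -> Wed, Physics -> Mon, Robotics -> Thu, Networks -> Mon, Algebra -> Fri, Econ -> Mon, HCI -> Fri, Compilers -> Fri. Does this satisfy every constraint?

Networks is a prerequisite for Compilers this term — holds.
Databases is restricted to Tue through Wed — holds.
Only 3 rooms are available per day — holds.
Physics is a prerequisite for Algebra this term — holds.
Econ is fixed at Mon — holds.
Networks must be no later than Wed — holds.
Econ is a prerequisite for Compilers this term — holds.
Networks is a prerequisite for Robotics this term — holds.
Compilers is only available from Tue onward — holds.
The Robotics session must be before the Algebra session — holds.
Chem is restricted to Tue through Thu — holds.

Valid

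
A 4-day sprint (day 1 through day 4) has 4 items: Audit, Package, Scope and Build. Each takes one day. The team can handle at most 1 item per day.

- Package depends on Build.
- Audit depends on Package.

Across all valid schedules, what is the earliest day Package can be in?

Precedence pushes Package to at least day 2; downstream work caps Package at day 3.
Package at day 2 is achievable: Build in day 1, Audit in day 3, Package in day 2, Scope in day 4.

day 2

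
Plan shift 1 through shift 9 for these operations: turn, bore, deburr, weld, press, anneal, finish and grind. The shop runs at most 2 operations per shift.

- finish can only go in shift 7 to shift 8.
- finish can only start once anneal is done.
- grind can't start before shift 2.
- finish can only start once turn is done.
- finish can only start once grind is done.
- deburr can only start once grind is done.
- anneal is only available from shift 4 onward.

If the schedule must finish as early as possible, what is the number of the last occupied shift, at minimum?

The precedence chain requires at least 2 distinct shifts.
With at most 2 per shift and 8 operations, at least 4 shifts are needed.
finish can't be placed before shift 7, so the schedule must run through at least shift 7.
7 works (last occupied shift: shift 7): for example bore in shift 1; anneal in shift 4; press in shift 3; finish in shift 7; weld in shift 2; grind in shift 2; turn in shift 1; deburr in shift 3.

7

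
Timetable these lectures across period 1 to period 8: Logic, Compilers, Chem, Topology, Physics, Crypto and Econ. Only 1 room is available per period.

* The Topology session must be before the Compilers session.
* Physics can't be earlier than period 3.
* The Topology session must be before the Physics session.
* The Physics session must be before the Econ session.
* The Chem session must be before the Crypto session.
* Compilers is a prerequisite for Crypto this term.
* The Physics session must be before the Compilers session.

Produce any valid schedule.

Compilers=period 4, Physics=period 3, Crypto=period 5, Logic=period 7, Topology=period 1, Chem=period 2, Econ=period 6

Checking: Physics(period 3) before Econ(period 6); Compilers(period 4) before Crypto(period 5); Topology(period 1) before Compilers(period 4); Topology(period 1) before Physics(period 3); Physics(period 3) before Compilers(period 4); Chem(period 2) before Crypto(period 5); Physics=period 3 in [period 3,period 8]; max 1 per period (cap 1).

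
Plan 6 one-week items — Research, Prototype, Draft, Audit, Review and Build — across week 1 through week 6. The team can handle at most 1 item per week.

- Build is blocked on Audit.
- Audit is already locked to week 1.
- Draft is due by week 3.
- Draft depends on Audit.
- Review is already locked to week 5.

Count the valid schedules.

12

Splitting on Research: it can be week 2 (2), week 3 (2), week 4 (4), week 6 (4). Listing each branch's schedules as (Prototype, Draft, Audit, Review, Build) by week number:
Research=week 2: (4,3,1,5,6) (6,3,1,5,4) — 2.
Research=week 3: (4,2,1,5,6) (6,2,1,5,4) — 2.
Research=week 4: (2,3,1,5,6) (3,2,1,5,6) (6,2,1,5,3) (6,3,1,5,2) — 4.
Research=week 6: (2,3,1,5,4) (3,2,1,5,4) (4,2,1,5,3) (4,3,1,5,2) — 4.
Summing: 2 + 2 + 4 + 4 = 12.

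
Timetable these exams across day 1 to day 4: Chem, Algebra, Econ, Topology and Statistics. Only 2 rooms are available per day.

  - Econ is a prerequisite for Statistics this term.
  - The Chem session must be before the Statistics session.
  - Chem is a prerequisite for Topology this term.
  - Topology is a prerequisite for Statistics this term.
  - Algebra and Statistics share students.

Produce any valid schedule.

Chem in day 1; Topology in day 2; Econ in day 1; Statistics in day 3; Algebra in day 2

Checking: Chem(day 1) before Statistics(day 3); Topology(day 2) before Statistics(day 3); Econ(day 1) before Statistics(day 3); Chem(day 1) before Topology(day 2); Algebra(day 2) != Statistics(day 3); max 2 per day (cap 2).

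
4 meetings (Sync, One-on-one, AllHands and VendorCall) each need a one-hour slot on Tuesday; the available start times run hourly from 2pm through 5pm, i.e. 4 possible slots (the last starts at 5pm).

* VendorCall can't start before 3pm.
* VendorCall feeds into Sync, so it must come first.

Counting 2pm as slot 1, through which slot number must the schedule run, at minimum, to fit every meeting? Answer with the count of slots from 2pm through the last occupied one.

3 slots

The precedence chain requires at least 2 distinct slots.
Propagating the time windows through the other constraints, Sync can't land before 4pm — that is slot 3 counting from 2pm — so the schedule must run through at least 3 slots.
3 works (last occupied slot: 4pm): for example VendorCall=3pm; Sync=4pm; AllHands=2pm; One-on-one=2pm.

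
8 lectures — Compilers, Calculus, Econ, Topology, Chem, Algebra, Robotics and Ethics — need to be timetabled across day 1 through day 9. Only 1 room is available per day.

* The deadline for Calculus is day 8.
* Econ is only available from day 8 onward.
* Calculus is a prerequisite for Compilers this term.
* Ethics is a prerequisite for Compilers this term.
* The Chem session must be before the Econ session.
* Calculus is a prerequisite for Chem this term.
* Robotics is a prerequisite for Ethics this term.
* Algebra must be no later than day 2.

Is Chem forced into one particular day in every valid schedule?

Chem can be day 3 (e.g. Topology in day 7, Econ in day 8, Calculus in day 2, Robotics in day 4, Algebra in day 1, Chem in day 3, Compilers in day 6, Ethics in day 5) or day 4 (e.g. Chem -> day 4, Ethics -> day 5, Robotics -> day 3, Calculus -> day 2, Econ -> day 8, Algebra -> day 1, Compilers -> day 6, Topology -> day 7).

No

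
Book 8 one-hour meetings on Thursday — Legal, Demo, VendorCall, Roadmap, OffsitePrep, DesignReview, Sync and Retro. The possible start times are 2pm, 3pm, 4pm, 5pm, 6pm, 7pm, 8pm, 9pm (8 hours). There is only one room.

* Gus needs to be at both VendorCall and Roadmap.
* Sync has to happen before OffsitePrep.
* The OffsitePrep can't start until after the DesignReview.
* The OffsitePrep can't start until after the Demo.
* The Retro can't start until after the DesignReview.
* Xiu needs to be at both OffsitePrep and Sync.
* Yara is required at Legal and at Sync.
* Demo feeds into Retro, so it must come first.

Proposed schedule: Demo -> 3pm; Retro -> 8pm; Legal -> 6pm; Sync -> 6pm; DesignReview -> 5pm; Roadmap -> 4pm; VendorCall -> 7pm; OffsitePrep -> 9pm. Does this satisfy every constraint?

No — it violates: Yara is required at Legal and at Sync

Gus needs to be at both VendorCall and Roadmap — holds.
Xiu needs to be at both OffsitePrep and Sync — holds.
Demo feeds into Retro, so it must come first — holds.
Sync has to happen before OffsitePrep — holds.
The OffsitePrep can't start until after the DesignReview — holds.
The OffsitePrep can't start until after the Demo — holds.
Yara is required at Legal and at Sync — violated.
The Retro can't start until after the DesignReview — holds.
There is only one room — violated.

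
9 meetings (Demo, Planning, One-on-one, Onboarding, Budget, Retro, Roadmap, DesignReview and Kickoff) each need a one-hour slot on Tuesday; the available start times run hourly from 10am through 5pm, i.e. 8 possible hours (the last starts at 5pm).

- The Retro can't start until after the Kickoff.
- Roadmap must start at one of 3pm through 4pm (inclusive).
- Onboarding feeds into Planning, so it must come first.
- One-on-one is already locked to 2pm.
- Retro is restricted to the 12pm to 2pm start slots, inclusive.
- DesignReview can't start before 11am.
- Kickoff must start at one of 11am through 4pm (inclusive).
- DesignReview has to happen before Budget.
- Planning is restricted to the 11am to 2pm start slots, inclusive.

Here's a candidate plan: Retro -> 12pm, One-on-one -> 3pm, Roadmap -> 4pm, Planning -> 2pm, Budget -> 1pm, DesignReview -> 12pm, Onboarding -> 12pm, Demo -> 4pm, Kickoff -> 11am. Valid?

No. One-on-one is already locked to 2pm is not satisfied.

Roadmap must start at one of 3pm through 4pm (inclusive) — holds.
DesignReview has to happen before Budget — holds.
Retro is restricted to the 12pm to 2pm start slots, inclusive — holds.
Planning is restricted to the 11am to 2pm start slots, inclusive — holds.
DesignReview can't start before 11am — holds.
One-on-one is already locked to 2pm — violated.
The Retro can't start until after the Kickoff — holds.
Kickoff must start at one of 11am through 4pm (inclusive) — holds.
Onboarding feeds into Planning, so it must come first — holds.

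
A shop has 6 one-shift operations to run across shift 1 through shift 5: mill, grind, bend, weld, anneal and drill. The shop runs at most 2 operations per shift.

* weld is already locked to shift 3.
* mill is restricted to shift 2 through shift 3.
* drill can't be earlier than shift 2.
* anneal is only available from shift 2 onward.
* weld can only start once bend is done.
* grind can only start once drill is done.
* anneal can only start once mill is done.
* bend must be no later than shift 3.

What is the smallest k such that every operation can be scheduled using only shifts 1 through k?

4 shifts

The precedence chain requires at least 2 distinct shifts.
With at most 2 per shift and 6 operations, at least 3 shifts are needed.
weld can't be placed before shift 3, so the schedule must run through at least shift 3.
Could 3 shifts be enough, i.e. nothing placed later than shift 3? No: mill's window within 3 shifts is {shift 2, shift 3}; weld's window within 3 shifts is {shift 3}; anneal's window within 3 shifts is {shift 2, shift 3}; drill's window within 3 shifts is {shift 2, shift 3}; anneal must come after mill (at shift 2 or later) → {shift 3}; grind must come after drill (at shift 2 or later) → {shift 3}; that puts grind, weld and anneal all in shift 3 — more than 2 per shift.
So 3 shifts is not enough.
4 works (last occupied shift: shift 4): for example grind=shift 4; weld=shift 3; drill=shift 2; mill=shift 2; bend=shift 1; anneal=shift 3.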